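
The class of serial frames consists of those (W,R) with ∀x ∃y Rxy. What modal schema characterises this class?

The condition is seriality. The D schema □p → ◇p defines it.
Suppose □p→◇p is valid. At any x set V(p)=W. Then □p at x, so ◇p at x, so x has a successor.

□p → ◇p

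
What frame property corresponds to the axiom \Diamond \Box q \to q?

symmetry: \forall x \forall y (Rxy \to Ryx)

Equivalently (dual form): q → □◇q.
Suppose q→□◇q is valid. Take Rxy and set V(q)={x}. Then q at x, so □◇q at x, so ◇q at y, so some z with Ryz has q; z=x, i.e. Ryx.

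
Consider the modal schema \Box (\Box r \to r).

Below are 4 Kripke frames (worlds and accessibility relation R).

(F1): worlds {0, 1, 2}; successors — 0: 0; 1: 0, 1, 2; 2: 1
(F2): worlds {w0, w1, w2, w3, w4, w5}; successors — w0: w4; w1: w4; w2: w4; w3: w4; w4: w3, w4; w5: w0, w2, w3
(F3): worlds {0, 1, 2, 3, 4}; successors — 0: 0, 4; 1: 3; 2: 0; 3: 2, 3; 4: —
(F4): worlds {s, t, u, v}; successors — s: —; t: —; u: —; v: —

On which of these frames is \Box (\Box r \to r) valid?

This is the axiom for shift-reflexivity; its first-order frame correspondent is \forall x \forall y (Rxy \to Ryy).
(F1): fails — R12 but not R22.
(F2): fails — Rw5w2 but not Rw2w2.
(F3): fails — R32 but not R22.
(F4): condition met.

(F4)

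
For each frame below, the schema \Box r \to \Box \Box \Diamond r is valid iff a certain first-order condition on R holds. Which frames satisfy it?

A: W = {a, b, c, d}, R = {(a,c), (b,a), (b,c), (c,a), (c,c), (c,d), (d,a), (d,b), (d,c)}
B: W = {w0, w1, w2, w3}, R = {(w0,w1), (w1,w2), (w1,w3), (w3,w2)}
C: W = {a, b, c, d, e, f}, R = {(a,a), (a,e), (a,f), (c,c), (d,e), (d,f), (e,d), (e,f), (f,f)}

A, C

This is the axiom for a generalized confluence (Geach) condition; its first-order frame correspondent is \forall x \forall z (x R^2 z \to \exists w (xRw \wedge zRw)).
A: holds.
B: fails — w0R²w2 but no w with w0Rw and w2Rw.
C: holds.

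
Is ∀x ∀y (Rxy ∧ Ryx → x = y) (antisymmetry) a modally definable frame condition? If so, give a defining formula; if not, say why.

Modal frame validity is preserved under surjective bounded morphisms.
The 4-cycle (worlds s,t,u,v with s→t→u→v→s) is antisymmetric. Sending even-indexed worlds to a and odd-indexed worlds to b is a surjective bounded morphism onto the two-world frame with a↔b, which is not antisymmetric.
So no modal formula (or set of formulas) defines exactly the antisymmetric frames.

No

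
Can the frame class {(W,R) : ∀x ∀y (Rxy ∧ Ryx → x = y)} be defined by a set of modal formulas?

Modal frame validity is preserved under surjective bounded morphisms.
The 8-cycle (worlds s,t,u,v,w,x,y,z with s→t→u→v→w→x→y→z→s) is antisymmetric. Sending even-indexed worlds to a and odd-indexed worlds to b is a surjective bounded morphism onto the two-world frame with a↔b, which is not antisymmetric.
Hence antisymmetry is not modally definable.

Not definable by any modal formula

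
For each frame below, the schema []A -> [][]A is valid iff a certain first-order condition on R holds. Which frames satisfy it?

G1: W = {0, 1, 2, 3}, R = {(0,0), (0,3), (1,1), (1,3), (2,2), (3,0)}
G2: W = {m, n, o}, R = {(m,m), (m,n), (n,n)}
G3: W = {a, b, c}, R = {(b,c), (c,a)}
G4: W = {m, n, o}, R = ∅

G2, G4

This is the axiom for transitivity; its first-order frame correspondent is forall x forall y forall z (Rxy & Ryz -> Rxz).
G1: fails — R13 and R30 but not R10.
G2: condition met.
G3: fails — Rbc and Rca but not Rba.
G4: condition met.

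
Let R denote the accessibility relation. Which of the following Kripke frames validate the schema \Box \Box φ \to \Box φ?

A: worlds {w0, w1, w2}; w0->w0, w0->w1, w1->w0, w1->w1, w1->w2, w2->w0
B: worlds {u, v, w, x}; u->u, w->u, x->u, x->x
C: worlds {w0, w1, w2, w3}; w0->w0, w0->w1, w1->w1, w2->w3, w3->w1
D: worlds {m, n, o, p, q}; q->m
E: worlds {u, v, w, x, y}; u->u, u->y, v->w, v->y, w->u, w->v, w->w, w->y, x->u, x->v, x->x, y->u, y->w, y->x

The schema corresponds to density: \forall x \forall y (Rxy \to \exists z (Rxz \wedge Rzy)).
A: holds.
B: holds.
C: fails — Rw2w3 but no z with Rw2z and Rzw3.
D: fails — Rqm but no z with Rqz and Rzm.
E: holds.

A, B, E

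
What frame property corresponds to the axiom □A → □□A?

transitivity

Suppose □A→□□A is valid. Take Rxy, Ryz and set V(A)={w : Rxw}. Then □A at x, so □□A at x, so □A at y, so A at z, i.e. Rxz.
The converse is a direct semantic check.
So the correspondent is transitivity.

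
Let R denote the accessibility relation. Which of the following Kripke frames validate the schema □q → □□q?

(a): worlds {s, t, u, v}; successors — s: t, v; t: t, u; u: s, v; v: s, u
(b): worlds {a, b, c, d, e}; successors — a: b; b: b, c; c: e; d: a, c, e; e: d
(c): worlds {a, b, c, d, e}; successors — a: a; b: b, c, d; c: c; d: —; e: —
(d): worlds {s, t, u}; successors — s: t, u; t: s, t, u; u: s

(c)

This is the axiom for transitivity; its first-order frame correspondent is ∀x ∀y ∀z (Rxy ∧ Ryz → Rxz).
(a): fails — Ruv and Rvu but not Ruu.
(b): fails — Rbc and Rce but not Rbe.
(c): ✓.
(d): fails — Rus and Rsu but not Ruu.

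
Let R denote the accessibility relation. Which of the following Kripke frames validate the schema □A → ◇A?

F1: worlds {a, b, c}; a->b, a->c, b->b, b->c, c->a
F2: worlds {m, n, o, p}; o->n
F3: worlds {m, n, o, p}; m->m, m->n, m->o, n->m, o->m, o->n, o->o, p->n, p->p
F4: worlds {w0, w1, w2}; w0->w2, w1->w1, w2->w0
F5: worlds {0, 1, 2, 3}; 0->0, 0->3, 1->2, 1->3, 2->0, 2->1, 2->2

F1, F3, F4

Frame correspondent (Sahlqvist): ∀x ∃y Rxy — i.e. seriality.
F1: ✓.
F2: fails — world m has no successor.
F3: ✓.
F4: ✓.
F5: fails — world 3 has no successor.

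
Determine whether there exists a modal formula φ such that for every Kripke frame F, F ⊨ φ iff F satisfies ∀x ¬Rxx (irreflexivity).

Not definable by any modal formula

Modal frame validity is preserved under surjective bounded morphisms.
The 2-cycle (worlds a,b with a→b→a) is irreflexive, and the map sending every world to a single reflexive point • is a surjective bounded morphism (forth: every edge maps to (•,•); back: every world has a successor). So any modal formula valid on the 2-cycle is also valid on the reflexive point, which is not irreflexive.
Hence irreflexivity is not modally definable.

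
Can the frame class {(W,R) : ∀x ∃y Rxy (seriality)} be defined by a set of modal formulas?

Yes — defined by □r → ◇r

The condition is seriality. A defining modal formula is □r → ◇r.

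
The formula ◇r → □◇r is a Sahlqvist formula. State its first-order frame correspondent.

the Euclidean property

Suppose ◇r→□◇r is valid. Take Rxy, Rxz and set V(r)={y}. Then ◇r at x, so □◇r at x, so ◇r at z, so some w with Rzw has r; w=y, i.e. Rzy. By symmetry of the argument, Ryz.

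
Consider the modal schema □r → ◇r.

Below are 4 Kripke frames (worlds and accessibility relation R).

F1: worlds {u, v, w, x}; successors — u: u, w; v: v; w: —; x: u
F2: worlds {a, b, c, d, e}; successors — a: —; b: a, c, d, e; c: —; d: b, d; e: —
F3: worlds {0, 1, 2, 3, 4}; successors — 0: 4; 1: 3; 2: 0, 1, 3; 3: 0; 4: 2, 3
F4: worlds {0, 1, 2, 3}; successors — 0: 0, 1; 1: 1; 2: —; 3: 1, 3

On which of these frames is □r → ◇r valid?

This is the axiom for seriality; its first-order frame correspondent is ∀x ∃y Rxy.
F1: fails — world w has no successor.
F2: fails — world a has no successor.
F3: satisfies the condition.
F4: fails — world 2 has no successor.
Valid on: F3.

F3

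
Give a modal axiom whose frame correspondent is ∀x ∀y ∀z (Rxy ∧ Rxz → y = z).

A defining formula is ◇q → □q (the CD axiom).
Suppose ◇q→□q is valid. Take Rxy, Rxz and set V(q)={y}. Then ◇q at x, so □q at x, so q at z, i.e. z=y.

◇q → □q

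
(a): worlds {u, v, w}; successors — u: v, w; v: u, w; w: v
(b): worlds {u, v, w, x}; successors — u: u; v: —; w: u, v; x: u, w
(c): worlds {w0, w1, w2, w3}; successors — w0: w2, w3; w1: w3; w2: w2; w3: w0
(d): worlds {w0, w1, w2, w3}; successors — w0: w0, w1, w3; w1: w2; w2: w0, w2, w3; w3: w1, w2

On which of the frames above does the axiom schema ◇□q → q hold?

This is the axiom for symmetry; its first-order frame correspondent is ∀x ∀y (Rxy → Ryx).
(a): fails — Ruw but not Rwu.
(b): fails — Rxw but not Rwx.
(c): fails — Rw1w3 but not Rw3w1.
(d): fails — Rw1w2 but not Rw2w1.

none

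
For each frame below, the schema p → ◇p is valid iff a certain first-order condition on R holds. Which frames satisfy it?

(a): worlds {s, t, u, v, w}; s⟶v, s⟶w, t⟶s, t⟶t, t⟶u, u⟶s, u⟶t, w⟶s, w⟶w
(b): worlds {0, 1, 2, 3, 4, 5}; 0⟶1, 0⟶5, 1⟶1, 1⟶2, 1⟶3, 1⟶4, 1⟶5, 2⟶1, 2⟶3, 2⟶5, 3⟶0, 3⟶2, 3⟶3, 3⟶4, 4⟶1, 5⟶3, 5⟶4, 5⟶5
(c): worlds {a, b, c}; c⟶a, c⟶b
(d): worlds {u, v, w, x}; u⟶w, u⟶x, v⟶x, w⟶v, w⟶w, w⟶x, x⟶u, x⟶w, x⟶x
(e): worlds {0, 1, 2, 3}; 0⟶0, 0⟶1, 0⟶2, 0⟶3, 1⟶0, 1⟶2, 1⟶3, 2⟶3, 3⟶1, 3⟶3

Frame correspondent (Sahlqvist): ∀x Rxx — i.e. reflexivity.
(a): fails — world s does not see itself.
(b): fails — world 0 does not see itself.
(c): fails — world a does not see itself.
(d): fails — world u does not see itself.
(e): fails — world 1 does not see itself.
Valid on no frame.

none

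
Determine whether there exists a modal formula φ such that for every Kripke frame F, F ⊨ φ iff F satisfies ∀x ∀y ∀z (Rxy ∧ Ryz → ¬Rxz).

Not definable by any modal formula

Any modally definable frame class is closed under surjective bounded morphisms.
The 5-cycle (worlds w0,w1,w2,w3,w4 with w0→w1→w2→w3→w4→w0) is intransitive. Mapping every world to a single reflexive point • is a surjective bounded morphism; the reflexive point is not intransitive (R••∧R•• but R••).
So no modal formula (or set of formulas) defines exactly the intransitive frames.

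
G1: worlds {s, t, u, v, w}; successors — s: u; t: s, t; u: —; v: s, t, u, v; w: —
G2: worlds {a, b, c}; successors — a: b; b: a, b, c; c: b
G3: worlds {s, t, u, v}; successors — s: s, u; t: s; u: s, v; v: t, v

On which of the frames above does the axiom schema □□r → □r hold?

G2, G3

This is the axiom for density; its first-order frame correspondent is ∀x ∀y (Rxy → ∃z (Rxz ∧ Rzy)).
G1: fails — Rsu but no z with Rsz and Rzu.
G2: condition met.
G3: condition met.
Valid on: G2, G3.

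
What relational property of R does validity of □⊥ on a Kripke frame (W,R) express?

□⊥ is valid iff no world has any successor (otherwise □⊥ fails at any world with one).
Conversely, any frame satisfying ∀x ∀y ¬Rxy validates the schema.
Frame condition: ∀x ∀y ¬Rxy.

Emptiness of R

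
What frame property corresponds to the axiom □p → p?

Suppose □p→p is valid. At any x set V(p)={w : Rxw}. Then □p holds at x, so p holds at x, i.e. Rxx.
Conversely, on a frame with reflexivity the schema holds at every world under every valuation.
So the correspondent is reflexivity.

reflexivity: ∀x Rxx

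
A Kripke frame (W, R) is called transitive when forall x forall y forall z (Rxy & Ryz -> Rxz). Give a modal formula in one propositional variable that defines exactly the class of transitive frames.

□q → □□q

The condition is transitivity. The 4 schema □q → □□q defines it.
Suppose □q→□□q is valid. Take Rxy, Ryz and set V(q)={w : Rxw}. Then □q at x, so □□q at x, so □q at y, so q at z, i.e. Rxz.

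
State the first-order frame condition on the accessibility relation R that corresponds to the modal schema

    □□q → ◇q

This is a Sahlqvist (Geach-type) schema ◇^0□^2q → □^0◇^1q.
Minimal-valuation argument: fix x; take any y with xR^0y and any z with xR^0z. Set V(q) to the set of worlds R-reachable from y in exactly 2 steps. Then □^2q holds at y, so the antecedent holds at x; validity forces ◇^1q at z, giving a w with zR^1w and yR^2w.
First-order correspondent: ∀x ∃w (xR²w ∧ xRw).

∀x ∃w (xR²w ∧ xRw)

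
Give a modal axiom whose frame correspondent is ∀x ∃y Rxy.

□s → ◇s

This is seriality; the standard corresponding axiom is D: □s → ◇s.
Suppose □s→◇s is valid. At any x set V(s)=W. Then □s at x, so ◇s at x, so x has a successor.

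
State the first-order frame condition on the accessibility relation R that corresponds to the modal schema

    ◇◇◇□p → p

∀x ∀y (xR³y → ∃w (yRw ∧ x = w))

This is a Sahlqvist (Geach-type) schema ◇^3□^1p → □^0◇^0p.
Minimal-valuation argument: fix x; take any y with xR^3y and any z with xR^0z. Set V(p) to the set of worlds R-reachable from y in exactly 1 step. Then □^1p holds at y, so the antecedent holds at x; validity forces ◇^0p at z, giving a w with zR^0w and yR^1w.
First-order correspondent: ∀x ∀y (xR³y → ∃w (yRw ∧ x = w)).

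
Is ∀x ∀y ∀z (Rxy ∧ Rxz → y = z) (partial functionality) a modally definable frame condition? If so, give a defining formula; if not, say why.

Yes: it is partial functionality, defined by the CD schema ◇p → □p.

Definable; ◇p → □p defines it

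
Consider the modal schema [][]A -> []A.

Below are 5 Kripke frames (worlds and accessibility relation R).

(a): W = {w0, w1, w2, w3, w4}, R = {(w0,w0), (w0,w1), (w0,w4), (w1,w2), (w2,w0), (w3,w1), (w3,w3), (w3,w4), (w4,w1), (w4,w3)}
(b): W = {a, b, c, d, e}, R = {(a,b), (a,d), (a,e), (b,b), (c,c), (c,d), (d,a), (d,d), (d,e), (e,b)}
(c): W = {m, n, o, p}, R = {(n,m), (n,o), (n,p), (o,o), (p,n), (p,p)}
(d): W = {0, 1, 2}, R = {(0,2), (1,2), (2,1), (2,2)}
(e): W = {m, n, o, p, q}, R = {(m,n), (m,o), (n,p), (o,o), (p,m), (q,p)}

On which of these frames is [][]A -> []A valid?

The schema corresponds to density: forall x forall y (Rxy -> exists z (Rxz & Rzy)).
(a): fails — Rw1w2 but no z with Rw1z and Rzw2.
(b): ✓.
(c): fails — Rnm but no z with Rnz and Rzm.
(d): ✓.
(e): fails — Rpm but no z with Rpz and Rzm.

(b), (d)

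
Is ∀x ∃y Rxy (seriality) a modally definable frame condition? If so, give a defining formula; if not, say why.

The condition is seriality. A defining modal formula is □p → ◇p.
Suppose □p→◇p is valid. At any x set V(p)=W. Then □p at x, so ◇p at x, so x has a successor.

Yes, by □p → ◇p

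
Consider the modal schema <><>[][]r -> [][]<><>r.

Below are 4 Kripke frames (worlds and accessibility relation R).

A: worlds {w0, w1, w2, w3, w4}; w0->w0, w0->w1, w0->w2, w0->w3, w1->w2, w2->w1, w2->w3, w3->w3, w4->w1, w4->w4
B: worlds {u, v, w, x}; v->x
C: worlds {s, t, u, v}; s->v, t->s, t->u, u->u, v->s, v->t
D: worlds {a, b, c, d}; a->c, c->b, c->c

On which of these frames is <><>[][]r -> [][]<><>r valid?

Frame correspondent (Sahlqvist): forall x forall y forall z ((x R^2 y & x R^2 z) -> exists w (y R^2 w & z R^2 w)) — i.e. a generalized confluence (Geach) condition.
A: ✓.
B: ✓.
C: fails — sR²s, sR²t but no w with sR²w and tR²w.
D: fails — aR²b, aR²b but no w with bR²w and bR²w.
Valid on: A, B.

A, B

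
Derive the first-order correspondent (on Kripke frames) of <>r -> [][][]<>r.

forall x forall y forall z ((xRy & x R^3 z) -> exists w (y = w & zRw))

This is a Sahlqvist (Geach-type) schema ◇^1□^0r → □^3◇^1r.
Minimal-valuation argument: fix x; take any y with xR^1y and any z with xR^3z. Set V(r) to the set of worlds R-reachable from y in exactly 0 steps. Then □^0r holds at y, so the antecedent holds at x; validity forces ◇^1r at z, giving a w with zR^1w and yR^0w.
First-order correspondent: forall x forall y forall z ((xRy & x R^3 z) -> exists w (y = w & zRw)).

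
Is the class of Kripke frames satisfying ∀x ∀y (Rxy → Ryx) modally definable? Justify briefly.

This is a Sahlqvist condition; the B axiom q → □◇q defines it.
Suppose q→□◇q is valid. Take Rxy and set V(q)={x}. Then q at x, so □◇q at x, so ◇q at y, so some z with Ryz has q; z=x, i.e. Ryx.

Definable; q → □◇q defines it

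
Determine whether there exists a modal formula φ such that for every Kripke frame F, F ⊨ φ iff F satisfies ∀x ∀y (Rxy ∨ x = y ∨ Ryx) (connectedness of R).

If a class were modally definable it would be closed under disjoint unions (Goldblatt–Thomason).
Take 2 disjoint single-world reflexive frames: each is trivially connected, but their disjoint union has 2 worlds with no edge between distinct components, so it is not connected.
Hence connectedness of R is not modally definable.

Not definable by any modal formula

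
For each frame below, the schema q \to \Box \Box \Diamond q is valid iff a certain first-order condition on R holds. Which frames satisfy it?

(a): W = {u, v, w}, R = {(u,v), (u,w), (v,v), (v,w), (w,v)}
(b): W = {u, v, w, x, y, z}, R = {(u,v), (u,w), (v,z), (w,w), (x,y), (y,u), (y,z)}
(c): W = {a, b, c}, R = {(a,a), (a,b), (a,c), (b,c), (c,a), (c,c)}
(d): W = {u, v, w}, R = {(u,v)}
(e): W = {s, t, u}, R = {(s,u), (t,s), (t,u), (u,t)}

(d)

This is the axiom for a generalized confluence (Geach) condition; its first-order frame correspondent is \forall x \forall z (x R^2 z \to \exists w (x = w \wedge zRw)).
(a): fails — uR²v but no t with u=t and vRt.
(b): fails — uR²w but no t with u=t and wRt.
(c): fails — aR²b but no w with a=w and bRw.
(d): condition met.
(e): fails — tR²t but no w with t=w and tRw.
Valid on: (d).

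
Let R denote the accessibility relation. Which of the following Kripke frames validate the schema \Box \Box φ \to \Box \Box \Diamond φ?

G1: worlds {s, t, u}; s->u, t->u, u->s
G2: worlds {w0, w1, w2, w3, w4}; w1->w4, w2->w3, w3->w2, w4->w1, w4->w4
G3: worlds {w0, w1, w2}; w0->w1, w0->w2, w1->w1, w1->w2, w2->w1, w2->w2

This is the axiom for a generalized confluence (Geach) condition; its first-order frame correspondent is \forall x \forall z (x R^2 z \to \exists w (x R^2 w \wedge zRw)).
G1: fails — sR²s but no w with sR²w and sRw.
G2: fails — w2R²w2 but no w with w2R²w and w2Rw.
G3: condition met.
Valid on: G3.

G3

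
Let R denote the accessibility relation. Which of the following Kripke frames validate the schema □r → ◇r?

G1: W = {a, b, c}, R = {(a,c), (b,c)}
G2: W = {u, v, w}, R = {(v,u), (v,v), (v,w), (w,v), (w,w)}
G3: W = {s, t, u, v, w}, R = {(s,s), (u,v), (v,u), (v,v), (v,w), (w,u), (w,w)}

The schema corresponds to seriality: ∀x ∃y Rxy.
G1: fails — world c has no successor.
G2: fails — world u has no successor.
G3: fails — world t has no successor.

none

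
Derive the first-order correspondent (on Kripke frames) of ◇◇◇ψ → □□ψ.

This is a Sahlqvist (Geach-type) schema ◇^3□^0ψ → □^2◇^0ψ.
First-order correspondent: ∀x ∀y ∀z ((xR³y ∧ xR²z) → ∃w (y = w ∧ z = w)).

∀x ∀y ∀z ((xR³y ∧ xR²z) → ∃w (y = w ∧ z = w))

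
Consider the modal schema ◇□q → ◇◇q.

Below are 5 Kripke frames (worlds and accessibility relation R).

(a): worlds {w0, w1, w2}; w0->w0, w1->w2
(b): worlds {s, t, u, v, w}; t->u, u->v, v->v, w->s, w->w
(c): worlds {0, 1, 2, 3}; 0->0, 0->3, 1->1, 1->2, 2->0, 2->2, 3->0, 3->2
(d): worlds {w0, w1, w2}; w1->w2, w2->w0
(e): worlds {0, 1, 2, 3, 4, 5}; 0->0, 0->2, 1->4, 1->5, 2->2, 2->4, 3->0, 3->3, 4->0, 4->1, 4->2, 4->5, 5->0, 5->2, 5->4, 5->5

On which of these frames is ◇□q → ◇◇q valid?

(c), (e)

The schema corresponds to a generalized confluence (Geach) condition: ∀x ∀y (xRy → ∃w (yRw ∧ xR²w)).
(a): fails — w1Rw2 but no w with w2Rw and w1R²w.
(b): fails — wRs but no w* with sRw* and wR²w*.
(c): ✓.
(d): fails — w2Rw0 but no w with w0Rw and w2R²w.
(e): ✓.
Valid on: (c), (e).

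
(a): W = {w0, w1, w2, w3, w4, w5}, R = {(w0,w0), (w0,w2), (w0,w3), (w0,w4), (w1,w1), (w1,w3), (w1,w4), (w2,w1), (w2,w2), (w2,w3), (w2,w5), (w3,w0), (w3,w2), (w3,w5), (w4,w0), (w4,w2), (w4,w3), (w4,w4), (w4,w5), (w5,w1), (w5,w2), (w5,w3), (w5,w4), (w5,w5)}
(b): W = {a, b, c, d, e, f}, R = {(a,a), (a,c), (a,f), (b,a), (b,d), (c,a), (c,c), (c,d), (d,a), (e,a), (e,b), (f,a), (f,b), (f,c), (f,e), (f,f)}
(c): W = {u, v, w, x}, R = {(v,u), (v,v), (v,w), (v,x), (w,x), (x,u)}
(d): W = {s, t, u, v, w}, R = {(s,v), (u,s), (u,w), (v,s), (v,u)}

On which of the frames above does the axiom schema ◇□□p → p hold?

Frame correspondent (Sahlqvist): ∀x ∀y (xRy → ∃w (yR²w ∧ x = w)) — i.e. a generalized confluence (Geach) condition.
(a): condition met.
(b): fails — bRd but no w with dR²w and b=w.
(c): fails — vRu but no t with uR²t and v=t.
(d): fails — uRw but no w* with wR²w* and u=w*.

(a)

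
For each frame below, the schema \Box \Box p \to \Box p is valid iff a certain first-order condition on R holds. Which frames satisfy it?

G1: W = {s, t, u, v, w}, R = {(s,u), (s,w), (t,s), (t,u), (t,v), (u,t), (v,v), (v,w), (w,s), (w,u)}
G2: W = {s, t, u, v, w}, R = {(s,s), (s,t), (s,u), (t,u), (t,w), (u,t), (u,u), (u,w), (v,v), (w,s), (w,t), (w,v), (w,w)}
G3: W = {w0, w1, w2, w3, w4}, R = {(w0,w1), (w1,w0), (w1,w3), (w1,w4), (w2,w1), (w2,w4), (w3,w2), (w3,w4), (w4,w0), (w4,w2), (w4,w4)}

This is the axiom for density; its first-order frame correspondent is \forall x \forall y (Rxy \to \exists z (Rxz \wedge Rzy)).
G1: fails — Rut but no z with Ruz and Rzt.
G2: ✓.
G3: fails — Rw1w3 but no z with Rw1z and Rzw3.

G2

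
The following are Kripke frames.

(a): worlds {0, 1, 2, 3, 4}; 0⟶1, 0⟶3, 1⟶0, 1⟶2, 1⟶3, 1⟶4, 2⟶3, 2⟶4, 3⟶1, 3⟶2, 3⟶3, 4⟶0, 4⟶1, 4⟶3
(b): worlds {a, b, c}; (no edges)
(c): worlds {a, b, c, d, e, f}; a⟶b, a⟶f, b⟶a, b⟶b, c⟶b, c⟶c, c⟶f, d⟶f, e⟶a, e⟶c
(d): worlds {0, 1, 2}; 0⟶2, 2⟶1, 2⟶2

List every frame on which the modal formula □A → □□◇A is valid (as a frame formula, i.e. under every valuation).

(a), (b)

The schema corresponds to a generalized confluence (Geach) condition: ∀x ∀z (xR²z → ∃w (xRw ∧ zRw)).
(a): holds.
(b): holds.
(c): fails — bR²f but no w with bRw and fRw.
(d): fails — 0R²1 but no w with 0Rw and 1Rw.
Valid on: (a), (b).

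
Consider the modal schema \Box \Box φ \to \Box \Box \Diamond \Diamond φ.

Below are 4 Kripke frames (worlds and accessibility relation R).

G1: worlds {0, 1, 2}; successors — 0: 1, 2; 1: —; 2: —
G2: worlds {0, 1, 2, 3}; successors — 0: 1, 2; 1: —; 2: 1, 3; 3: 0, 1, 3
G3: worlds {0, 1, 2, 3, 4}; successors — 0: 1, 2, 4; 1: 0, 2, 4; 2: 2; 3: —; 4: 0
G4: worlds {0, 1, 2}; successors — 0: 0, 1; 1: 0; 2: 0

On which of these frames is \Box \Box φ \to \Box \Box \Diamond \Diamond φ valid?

The schema corresponds to a generalized confluence (Geach) condition: \forall x \forall z (x R^2 z \to \exists w (x R^2 w \wedge z R^2 w)).
G1: holds.
G2: fails — 0R²1 but no w with 0R²w and 1R²w.
G3: holds.
G4: holds.

G1, G3, G4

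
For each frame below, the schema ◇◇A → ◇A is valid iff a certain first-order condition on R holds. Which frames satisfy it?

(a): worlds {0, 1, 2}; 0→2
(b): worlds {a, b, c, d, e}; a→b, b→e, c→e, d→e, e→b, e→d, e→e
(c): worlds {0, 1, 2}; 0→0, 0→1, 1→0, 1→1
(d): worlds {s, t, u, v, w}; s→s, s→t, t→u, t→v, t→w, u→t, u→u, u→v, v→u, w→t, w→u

This is the axiom for a generalized confluence (Geach) condition; its first-order frame correspondent is ∀x ∀y (xR²y → ∃w (y = w ∧ xRw)).
(a): condition met.
(b): fails — aR²e but no w with e=w and aRw.
(c): condition met.
(d): fails — sR²u but no w* with u=w* and sRw*.
Valid on: (a), (c).

(a), (c)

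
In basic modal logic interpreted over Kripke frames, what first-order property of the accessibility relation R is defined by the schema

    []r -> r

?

reflexivity: forall x Rxx

Suppose □r→r is valid. At any x set V(r)={w : Rxw}. Then □r holds at x, so r holds at x, i.e. Rxx.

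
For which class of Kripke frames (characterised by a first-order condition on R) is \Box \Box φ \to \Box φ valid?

density: \forall x \forall y (Rxy \to \exists z (Rxz \wedge Rzy))

Suppose □□φ→□φ is valid. Take Rxy and set V(φ)={w : xR²w}. Then □□φ at x, so □φ at x, so φ at y, i.e. ∃z(Rxz∧Rzy).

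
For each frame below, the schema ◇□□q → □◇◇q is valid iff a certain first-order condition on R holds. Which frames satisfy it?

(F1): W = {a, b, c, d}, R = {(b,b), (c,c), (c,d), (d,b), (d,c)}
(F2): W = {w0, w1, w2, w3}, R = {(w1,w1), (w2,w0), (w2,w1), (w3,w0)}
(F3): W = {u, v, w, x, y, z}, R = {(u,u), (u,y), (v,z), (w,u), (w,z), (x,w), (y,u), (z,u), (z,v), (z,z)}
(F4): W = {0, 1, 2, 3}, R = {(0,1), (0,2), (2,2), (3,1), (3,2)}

The schema corresponds to a generalized confluence (Geach) condition: ∀x ∀y ∀z ((xRy ∧ xRz) → ∃w (yR²w ∧ zR²w)).
(F1): ✓.
(F2): fails — w2Rw0, w2Rw0 but no w with w0R²w and w0R²w.
(F3): ✓.
(F4): fails — 0R1, 0R1 but no w with 1R²w and 1R²w.

(F1), (F3)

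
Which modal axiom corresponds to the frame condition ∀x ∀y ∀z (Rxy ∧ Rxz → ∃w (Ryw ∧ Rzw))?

◇□q → □◇q

The condition is convergence. The .2 schema ◇□q → □◇q defines it.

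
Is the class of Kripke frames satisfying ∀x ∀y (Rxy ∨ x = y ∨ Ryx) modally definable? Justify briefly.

Any modally definable frame class is closed under disjoint unions.
Take 4 disjoint single-world reflexive frames: each is trivially connected, but their disjoint union has 4 worlds with no edge between distinct components, so it is not connected.
So the class is not modally definable.

No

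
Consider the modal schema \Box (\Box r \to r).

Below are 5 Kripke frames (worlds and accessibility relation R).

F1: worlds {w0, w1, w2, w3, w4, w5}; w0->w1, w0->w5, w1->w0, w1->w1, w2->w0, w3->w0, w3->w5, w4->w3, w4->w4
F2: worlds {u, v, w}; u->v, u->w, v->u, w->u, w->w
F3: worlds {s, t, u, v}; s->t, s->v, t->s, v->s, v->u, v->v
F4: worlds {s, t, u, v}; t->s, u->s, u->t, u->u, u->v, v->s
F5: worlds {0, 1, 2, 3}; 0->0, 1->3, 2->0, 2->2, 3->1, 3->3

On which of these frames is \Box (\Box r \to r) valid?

The schema corresponds to shift-reflexivity: \forall x \forall y (Rxy \to Ryy).
F1: fails — Rw1w0 but not Rw0w0.
F2: fails — Ruv but not Rvv.
F3: fails — Rvu but not Ruu.
F4: fails — Ruv but not Rvv.
F5: fails — R31 but not R11.
Valid on no frame.

none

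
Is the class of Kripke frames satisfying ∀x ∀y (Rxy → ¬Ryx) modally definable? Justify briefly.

Not modally definable

If a class were modally definable it would be closed under surjective bounded morphisms (Goldblatt–Thomason).
The 5-cycle (worlds w0,w1,w2,w3,w4 with w0→w1→w2→w3→w4→w0) is asymmetric. Mapping every world to a single reflexive point • is a surjective bounded morphism, and the reflexive point is not asymmetric (R•• but asymmetry requires ¬R••).
So the class is not modally definable.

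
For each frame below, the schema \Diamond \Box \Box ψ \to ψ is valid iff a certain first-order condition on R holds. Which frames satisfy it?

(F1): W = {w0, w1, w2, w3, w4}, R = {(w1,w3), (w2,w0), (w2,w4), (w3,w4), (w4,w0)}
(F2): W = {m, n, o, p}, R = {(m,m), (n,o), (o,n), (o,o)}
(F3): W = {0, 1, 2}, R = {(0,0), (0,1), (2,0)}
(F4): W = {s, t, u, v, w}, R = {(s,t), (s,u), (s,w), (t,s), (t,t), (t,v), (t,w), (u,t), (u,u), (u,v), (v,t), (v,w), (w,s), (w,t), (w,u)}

The schema corresponds to a generalized confluence (Geach) condition: \forall x \forall y (xRy \to \exists w (y R^2 w \wedge x = w)).
(F1): fails — w1Rw3 but no w with w3R²w and w1=w.
(F2): condition met.
(F3): fails — 0R1 but no w with 1R²w and 0=w.
(F4): condition met.

(F2), (F4)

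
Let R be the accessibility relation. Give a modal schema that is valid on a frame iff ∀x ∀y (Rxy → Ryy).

□(□q → q)

This is shift-reflexivity; the standard corresponding axiom is T□: □(□q → q).
Suppose □(□q→q) is valid. Take Rxy and set V(q)={w : Ryw}. Then at y, □q holds; since □(□q→q) at x, □q→q at y, so q at y, i.e. Ryy.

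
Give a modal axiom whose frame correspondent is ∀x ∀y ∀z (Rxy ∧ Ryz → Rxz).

A defining formula is □ψ → □□ψ (the 4 axiom).
Suppose □ψ→□□ψ is valid. Take Rxy, Ryz and set V(ψ)={w : Rxw}. Then □ψ at x, so □□ψ at x, so □ψ at y, so ψ at z, i.e. Rxz.

□ψ → □□ψ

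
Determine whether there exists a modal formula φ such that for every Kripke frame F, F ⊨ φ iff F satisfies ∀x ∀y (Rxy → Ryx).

This is a Sahlqvist condition; the B axiom p → □◇p defines it.
Suppose p→□◇p is valid. Take Rxy and set V(p)={x}. Then p at x, so □◇p at x, so ◇p at y, so some z with Ryz has p; z=x, i.e. Ryx.

Yes — defined by p → □◇p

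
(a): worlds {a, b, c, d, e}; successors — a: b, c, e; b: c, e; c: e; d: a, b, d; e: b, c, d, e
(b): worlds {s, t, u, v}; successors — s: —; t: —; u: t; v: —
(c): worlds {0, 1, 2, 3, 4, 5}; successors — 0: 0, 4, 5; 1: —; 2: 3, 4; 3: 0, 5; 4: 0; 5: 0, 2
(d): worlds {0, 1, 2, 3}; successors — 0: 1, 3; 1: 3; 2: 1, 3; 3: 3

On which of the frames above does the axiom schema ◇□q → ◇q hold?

Frame correspondent (Sahlqvist): ∀x ∀y (xRy → ∃w (yRw ∧ xRw)) — i.e. a generalized confluence (Geach) condition.
(a): fails — dRb but no w with bRw and dRw.
(b): fails — uRt but no w with tRw and uRw.
(c): fails — 2R3 but no w with 3Rw and 2Rw.
(d): holds.
Valid on: (d).

(d)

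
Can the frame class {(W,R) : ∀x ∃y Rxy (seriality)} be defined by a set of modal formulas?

Definable; □p → ◇p defines it

The condition is seriality. A defining modal formula is □p → ◇p.
Suppose □p→◇p is valid. At any x set V(p)=W. Then □p at x, so ◇p at x, so x has a successor.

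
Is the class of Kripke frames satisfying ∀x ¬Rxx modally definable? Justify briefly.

Not modally definable

Modal frame validity is preserved under surjective bounded morphisms.
The 5-cycle (worlds w0,w1,w2,w3,w4 with w0→w1→w2→w3→w4→w0) is irreflexive, and the map sending every world to a single reflexive point • is a surjective bounded morphism (forth: every edge maps to (•,•); back: every world has a successor). So any modal formula valid on the 5-cycle is also valid on the reflexive point, which is not irreflexive.
So no modal formula (or set of formulas) defines exactly the irreflexive frames.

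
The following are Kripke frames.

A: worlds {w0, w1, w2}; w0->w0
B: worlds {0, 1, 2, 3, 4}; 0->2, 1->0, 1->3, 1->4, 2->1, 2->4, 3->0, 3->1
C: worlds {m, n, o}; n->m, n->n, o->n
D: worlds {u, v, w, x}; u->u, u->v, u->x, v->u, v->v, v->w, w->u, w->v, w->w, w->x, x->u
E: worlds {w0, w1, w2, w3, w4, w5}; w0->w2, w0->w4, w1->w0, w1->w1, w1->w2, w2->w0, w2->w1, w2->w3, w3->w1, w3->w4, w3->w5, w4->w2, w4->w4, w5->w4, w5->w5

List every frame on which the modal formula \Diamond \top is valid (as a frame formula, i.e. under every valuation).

D, E

The schema corresponds to seriality: \forall x \exists y Rxy.
A: fails — world w1 has no successor.
B: fails — world 4 has no successor.
C: fails — world m has no successor.
D: holds.
E: holds.
Valid on: D, E.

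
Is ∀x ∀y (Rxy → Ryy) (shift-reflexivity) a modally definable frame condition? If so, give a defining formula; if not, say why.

Definable; □(□q → q) defines it

This is a Sahlqvist condition; the T□ axiom □(□q → q) defines it.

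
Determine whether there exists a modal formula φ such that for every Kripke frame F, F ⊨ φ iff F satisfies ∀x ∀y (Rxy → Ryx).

This is a Sahlqvist condition; the B axiom q → □◇q defines it.
Suppose q→□◇q is valid. Take Rxy and set V(q)={x}. Then q at x, so □◇q at x, so ◇q at y, so some z with Ryz has q; z=x, i.e. Ryx.

Definable; q → □◇q defines it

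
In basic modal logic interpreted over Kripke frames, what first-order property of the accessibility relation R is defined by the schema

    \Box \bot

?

emptiness of R

□⊥ is valid iff no world has any successor (otherwise □⊥ fails at any world with one).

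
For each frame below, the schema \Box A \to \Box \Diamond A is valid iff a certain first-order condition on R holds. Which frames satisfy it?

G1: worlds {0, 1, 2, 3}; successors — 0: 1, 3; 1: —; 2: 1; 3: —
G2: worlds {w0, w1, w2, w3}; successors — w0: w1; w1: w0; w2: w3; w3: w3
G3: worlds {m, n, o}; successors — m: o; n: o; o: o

G3

Frame correspondent (Sahlqvist): \forall x \forall z (xRz \to \exists w (xRw \wedge zRw)) — i.e. a generalized confluence (Geach) condition.
G1: fails — 0R1 but no w with 0Rw and 1Rw.
G2: fails — w0Rw1 but no w with w0Rw and w1Rw.
G3: satisfies the condition.
Valid on: G3.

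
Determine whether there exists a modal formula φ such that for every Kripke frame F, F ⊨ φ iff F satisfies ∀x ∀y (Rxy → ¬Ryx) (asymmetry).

If a class were modally definable it would be closed under surjective bounded morphisms (Goldblatt–Thomason).
The 4-cycle (worlds w0,w1,w2,w3 with w0→w1→w2→w3→w0) is asymmetric. Mapping every world to a single reflexive point • is a surjective bounded morphism, and the reflexive point is not asymmetric (R•• but asymmetry requires ¬R••).
So the class is not modally definable.

No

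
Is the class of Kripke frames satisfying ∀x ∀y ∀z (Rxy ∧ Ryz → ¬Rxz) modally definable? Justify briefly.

Any modally definable frame class is closed under surjective bounded morphisms.
The 7-cycle (worlds a,b,c,d,e,f,g with a→b→c→d→e→f→g→a) is intransitive. Mapping every world to a single reflexive point • is a surjective bounded morphism; the reflexive point is not intransitive (R••∧R•• but R••).
So the class is not modally definable.

No — not modally definable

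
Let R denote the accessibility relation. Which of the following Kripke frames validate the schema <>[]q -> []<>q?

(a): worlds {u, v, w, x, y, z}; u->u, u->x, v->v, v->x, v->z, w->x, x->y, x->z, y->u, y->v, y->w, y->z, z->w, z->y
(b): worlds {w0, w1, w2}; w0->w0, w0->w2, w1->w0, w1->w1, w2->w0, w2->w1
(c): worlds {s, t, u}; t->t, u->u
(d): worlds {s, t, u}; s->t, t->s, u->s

This is the axiom for convergence; its first-order frame correspondent is forall x forall y forall z (Rxy & Rxz -> exists w (Ryw & Rzw)).
(a): fails — Ruu and Rux but u and x have no common successor.
(b): ✓.
(c): ✓.
(d): ✓.

(b), (c), (d)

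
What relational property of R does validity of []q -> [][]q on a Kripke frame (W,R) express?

Transitivity

Suppose □q→□□q is valid. Take Rxy, Ryz and set V(q)={w : Rxw}. Then □q at x, so □□q at x, so □q at y, so q at z, i.e. Rxz.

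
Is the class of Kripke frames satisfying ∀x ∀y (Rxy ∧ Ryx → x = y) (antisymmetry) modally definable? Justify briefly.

Any modally definable frame class is closed under surjective bounded morphisms.
The 6-cycle (worlds a,b,c,d,e,f with a→b→c→d→e→f→a) is antisymmetric. Sending even-indexed worlds to a and odd-indexed worlds to b is a surjective bounded morphism onto the two-world frame with a↔b, which is not antisymmetric.
So no modal formula (or set of formulas) defines exactly the antisymmetric frames.

No — not modally definable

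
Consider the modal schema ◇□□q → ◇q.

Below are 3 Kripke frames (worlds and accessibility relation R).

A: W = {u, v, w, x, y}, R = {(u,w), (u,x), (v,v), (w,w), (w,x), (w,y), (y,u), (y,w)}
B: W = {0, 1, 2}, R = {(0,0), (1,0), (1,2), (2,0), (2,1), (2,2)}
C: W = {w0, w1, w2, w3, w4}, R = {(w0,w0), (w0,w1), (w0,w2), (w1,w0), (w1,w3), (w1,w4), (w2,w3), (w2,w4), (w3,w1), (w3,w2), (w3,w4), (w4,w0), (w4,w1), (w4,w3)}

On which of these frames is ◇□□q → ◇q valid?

Frame correspondent (Sahlqvist): ∀x ∀y (xRy → ∃w (yR²w ∧ xRw)) — i.e. a generalized confluence (Geach) condition.
A: fails — uRx but no t with xR²t and uRt.
B: satisfies the condition.
C: satisfies the condition.
Valid on: B, C.

B, C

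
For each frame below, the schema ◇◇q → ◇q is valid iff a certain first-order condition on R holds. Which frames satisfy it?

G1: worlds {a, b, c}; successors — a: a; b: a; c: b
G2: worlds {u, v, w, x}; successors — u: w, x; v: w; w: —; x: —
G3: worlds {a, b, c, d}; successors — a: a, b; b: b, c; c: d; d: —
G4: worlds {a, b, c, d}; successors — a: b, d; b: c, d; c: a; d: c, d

G2

The schema corresponds to transitivity: ∀x ∀y ∀z (Rxy ∧ Ryz → Rxz).
G1: fails — Rcb and Rba but not Rca.
G2: condition met.
G3: fails — Rbc and Rcd but not Rbd.
G4: fails — Rbc and Rca but not Rba.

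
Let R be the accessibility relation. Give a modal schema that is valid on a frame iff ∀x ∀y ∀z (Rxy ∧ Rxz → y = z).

This is partial functionality; the standard corresponding axiom is CD: ◇ψ → □ψ.
Suppose ◇ψ→□ψ is valid. Take Rxy, Rxz and set V(ψ)={y}. Then ◇ψ at x, so □ψ at x, so ψ at z, i.e. z=y.

◇ψ → □ψ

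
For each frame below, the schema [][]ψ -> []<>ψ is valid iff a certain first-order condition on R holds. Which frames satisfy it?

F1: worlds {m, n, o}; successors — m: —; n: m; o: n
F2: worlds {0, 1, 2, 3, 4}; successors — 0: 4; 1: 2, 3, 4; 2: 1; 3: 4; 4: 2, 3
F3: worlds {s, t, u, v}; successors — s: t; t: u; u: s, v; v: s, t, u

F2, F3

This is the axiom for a generalized confluence (Geach) condition; its first-order frame correspondent is forall x forall z (xRz -> exists w (x R^2 w & zRw)).
F1: fails — nRm but no w with nR²w and mRw.
F2: ✓.
F3: ✓.
Valid on: F2, F3.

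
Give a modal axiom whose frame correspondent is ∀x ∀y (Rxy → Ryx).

r → □◇r

The condition is symmetry. The B schema r → □◇r defines it.
Suppose r→□◇r is valid. Take Rxy and set V(r)={x}. Then r at x, so □◇r at x, so ◇r at y, so some z with Ryz has r; z=x, i.e. Ryx.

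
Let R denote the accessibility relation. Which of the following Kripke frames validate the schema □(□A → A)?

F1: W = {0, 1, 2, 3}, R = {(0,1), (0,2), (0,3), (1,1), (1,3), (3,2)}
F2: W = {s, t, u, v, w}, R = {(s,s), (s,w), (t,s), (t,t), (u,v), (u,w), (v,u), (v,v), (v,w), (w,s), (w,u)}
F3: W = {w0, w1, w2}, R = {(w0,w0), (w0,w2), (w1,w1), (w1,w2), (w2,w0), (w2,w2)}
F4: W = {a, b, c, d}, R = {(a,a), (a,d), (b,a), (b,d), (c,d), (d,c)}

F3

This is the axiom for shift-reflexivity; its first-order frame correspondent is ∀x ∀y (Rxy → Ryy).
F1: fails — R32 but not R22.
F2: fails — Ruw but not Rww.
F3: ✓.
F4: fails — Rcd but not Rdd.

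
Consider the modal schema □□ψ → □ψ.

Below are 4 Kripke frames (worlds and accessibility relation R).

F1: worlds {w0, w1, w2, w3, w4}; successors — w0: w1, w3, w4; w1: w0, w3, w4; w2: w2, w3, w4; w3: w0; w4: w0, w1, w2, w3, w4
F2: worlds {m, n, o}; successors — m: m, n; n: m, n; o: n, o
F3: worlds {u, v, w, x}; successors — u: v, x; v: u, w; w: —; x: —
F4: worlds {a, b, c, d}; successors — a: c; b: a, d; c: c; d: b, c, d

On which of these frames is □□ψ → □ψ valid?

This is the axiom for density; its first-order frame correspondent is ∀x ∀y (Rxy → ∃z (Rxz ∧ Rzy)).
F1: fails — Rw3w0 but no z with Rw3z and Rzw0.
F2: satisfies the condition.
F3: fails — Ruv but no z with Ruz and Rzv.
F4: fails — Rba but no z with Rbz and Rza.
Valid on: F2.

F2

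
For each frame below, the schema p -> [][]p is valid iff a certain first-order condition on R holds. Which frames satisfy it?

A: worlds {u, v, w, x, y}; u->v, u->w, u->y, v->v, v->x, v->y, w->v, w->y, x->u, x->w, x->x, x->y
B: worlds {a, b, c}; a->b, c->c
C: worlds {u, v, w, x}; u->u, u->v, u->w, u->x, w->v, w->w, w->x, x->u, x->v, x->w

The schema corresponds to a generalized confluence (Geach) condition: forall x forall z (x R^2 z -> exists w (x = w & z = w)).
A: fails — uR²v but u ≠ v.
B: ✓.
C: fails — uR²v but u ≠ v.
Valid on: B.

B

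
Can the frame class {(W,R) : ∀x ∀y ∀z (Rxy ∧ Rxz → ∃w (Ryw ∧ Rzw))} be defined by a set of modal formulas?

This is a Sahlqvist condition; the .2 axiom ◇□q → □◇q defines it.

Yes, by ◇□q → □◇q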